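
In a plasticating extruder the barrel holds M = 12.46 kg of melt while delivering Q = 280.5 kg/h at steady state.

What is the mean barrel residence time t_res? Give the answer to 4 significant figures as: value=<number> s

Convert throughput: Q = 280.5 kg/h = 280.5/3600 = 0.0779167 kg/s
t_res = M / Q_s = 12.46 / 0.0779167 = 159.914 s

value=159.9 s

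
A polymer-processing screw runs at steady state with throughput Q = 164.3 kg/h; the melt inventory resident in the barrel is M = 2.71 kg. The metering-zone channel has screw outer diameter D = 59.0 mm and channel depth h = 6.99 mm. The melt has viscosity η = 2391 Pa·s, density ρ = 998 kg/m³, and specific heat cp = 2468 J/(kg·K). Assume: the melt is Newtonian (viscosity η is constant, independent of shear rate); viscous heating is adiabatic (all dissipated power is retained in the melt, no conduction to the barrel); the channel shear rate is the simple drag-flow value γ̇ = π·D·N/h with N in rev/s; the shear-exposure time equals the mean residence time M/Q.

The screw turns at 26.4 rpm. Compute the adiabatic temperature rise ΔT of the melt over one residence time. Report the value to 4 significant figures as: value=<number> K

value=7.847 K

Convert throughput: Q = 164.3 kg/h = 164.3/3600 = 0.0456389 kg/s
Mean residence time: t_res = M/Q_s = 2.71 kg / 0.0456389 kg/s = 59.3792 s
D = 59.0 mm = 0.059 m;  h = 6.99 mm = 0.00699 m;  N = 26.4 rpm / 60 = 0.44 rev/s
Shear rate: γ̇ = πDN/h = π·0.059·0.44/0.00699 = 11.6675 s⁻¹
ΔT = η·γ̇²·t_res/(ρ·cp) = [2391 × 11.6675² × 59.3792] / [998 × 2468] = 7.84681 K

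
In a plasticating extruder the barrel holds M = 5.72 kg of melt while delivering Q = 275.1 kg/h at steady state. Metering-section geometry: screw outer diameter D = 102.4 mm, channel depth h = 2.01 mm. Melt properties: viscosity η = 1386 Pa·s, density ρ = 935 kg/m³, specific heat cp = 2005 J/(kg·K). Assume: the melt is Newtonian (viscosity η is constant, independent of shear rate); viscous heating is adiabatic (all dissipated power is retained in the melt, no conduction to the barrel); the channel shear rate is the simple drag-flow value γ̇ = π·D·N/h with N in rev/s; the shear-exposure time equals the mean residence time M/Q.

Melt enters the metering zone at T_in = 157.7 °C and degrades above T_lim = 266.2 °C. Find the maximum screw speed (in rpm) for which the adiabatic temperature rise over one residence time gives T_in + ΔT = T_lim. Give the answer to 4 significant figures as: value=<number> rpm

value=16.60 rpm

Q_s = Q / 3600 = 275.1 / 3600 = 0.0764167 kg/s
Mean residence time: t_res = M/Q_s = 5.72 kg / 0.0764167 kg/s = 74.8528 s
D = 102.4 mm = 0.1024 m;  h = 2.01 mm = 0.00201 m
ΔT_a = T_lim − T_in = 266.2 − 157.7 = 108.5 K
γ̇_max² = ΔT_a·ρ·cp/(η·t_res) = 108.5·935·2005/(1386·74.8528) = 1960.58 s⁻²
γ̇_max = sqrt(1960.58) = 44.2784 s⁻¹
Solve γ̇ = πDN/h for N: N_max = γ̇_max·h/(π·D) = 44.2784 × 0.00201 / (π × 0.1024) = 0.276655 rev/s = 16.5993 rpm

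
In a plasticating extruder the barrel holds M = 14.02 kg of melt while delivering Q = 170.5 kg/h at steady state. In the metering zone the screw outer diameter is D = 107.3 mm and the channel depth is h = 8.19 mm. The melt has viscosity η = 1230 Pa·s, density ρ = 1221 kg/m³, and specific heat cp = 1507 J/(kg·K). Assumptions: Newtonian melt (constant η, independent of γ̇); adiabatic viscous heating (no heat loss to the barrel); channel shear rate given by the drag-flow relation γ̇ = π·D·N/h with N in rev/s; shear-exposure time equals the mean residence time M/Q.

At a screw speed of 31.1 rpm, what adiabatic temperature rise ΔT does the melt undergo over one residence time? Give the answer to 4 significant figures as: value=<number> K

Q_s = Q / 3600 = 170.5 / 3600 = 0.0473611 kg/s
Mean residence time: t_res = M/Q_s = 14.02 kg / 0.0473611 kg/s = 296.023 s
Convert to SI: D = 0.1073 m, h = 0.00819 m, N = 31.1/60 = 0.518333 rev/s
γ̇ = π D N / h = (π)(0.1073)(0.518333) / 0.00819 = 21.3341 s⁻¹
ΔT = η·γ̇²·t_res / (ρ·cp) = 1230 · (21.3341)² · 296.023 / (1221 · 1507) = 90.0642 K

value=90.06 K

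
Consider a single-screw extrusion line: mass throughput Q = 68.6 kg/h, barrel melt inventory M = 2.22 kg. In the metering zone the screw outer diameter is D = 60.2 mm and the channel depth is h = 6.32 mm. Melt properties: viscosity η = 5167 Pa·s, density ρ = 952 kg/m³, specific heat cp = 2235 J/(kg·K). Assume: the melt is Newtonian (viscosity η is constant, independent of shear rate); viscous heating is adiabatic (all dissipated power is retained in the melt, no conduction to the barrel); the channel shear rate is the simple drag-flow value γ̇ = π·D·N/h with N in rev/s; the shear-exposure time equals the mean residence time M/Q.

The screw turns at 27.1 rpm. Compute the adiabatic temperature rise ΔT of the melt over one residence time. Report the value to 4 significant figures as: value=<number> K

Throughput in SI: Q_s = 68.6 kg/h ÷ 3600 s/h = 0.0190556 kg/s
Mean residence time: t_res = M/Q_s = 2.22 kg / 0.0190556 kg/s = 116.501 s
Convert to SI: D = 0.0602 m, h = 0.00632 m, N = 27.1/60 = 0.451667 rev/s
Shear rate: γ̇ = πDN/h = π·0.0602·0.451667/0.00632 = 13.516 s⁻¹
ΔT = η·γ̇²·t_res/(ρ·cp) = [5167 × 13.516² × 116.501] / [952 × 2235] = 51.6833 K

value=51.68 K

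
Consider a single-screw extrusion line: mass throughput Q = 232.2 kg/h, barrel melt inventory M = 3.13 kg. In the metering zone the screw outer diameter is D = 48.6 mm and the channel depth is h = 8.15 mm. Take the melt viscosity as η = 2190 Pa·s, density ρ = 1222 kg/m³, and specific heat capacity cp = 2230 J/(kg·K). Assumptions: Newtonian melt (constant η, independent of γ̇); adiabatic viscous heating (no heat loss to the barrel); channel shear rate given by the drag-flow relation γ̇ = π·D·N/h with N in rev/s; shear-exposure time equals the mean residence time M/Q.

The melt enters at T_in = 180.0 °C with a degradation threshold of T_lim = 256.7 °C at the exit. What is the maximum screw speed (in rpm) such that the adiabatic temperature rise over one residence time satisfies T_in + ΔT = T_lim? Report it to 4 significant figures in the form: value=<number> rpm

Q_s = Q / 3600 = 232.2 / 3600 = 0.0645 kg/s
t_res = M / Q_s = 3.13 / 0.0645 = 48.5271 s
Convert to metres: D = 0.0486 m, h = 0.00815 m
ΔT_a = T_lim − T_in = 256.7 − 180.0 = 76.7 K
γ̇_max² = ΔT_a·ρ·cp/(η·t_res) = 76.7·1222·2230/(2190·48.5271) = 1966.72 s⁻²
Take the square root: γ̇_max = √(1966.72) = 44.3477 s⁻¹
N_max = γ̇_max·h / (π·D) = 44.3477 · 0.00815 / (π · 0.0486) = 2.36724 rev/s = 142.035 rpm

value=142.0 rpm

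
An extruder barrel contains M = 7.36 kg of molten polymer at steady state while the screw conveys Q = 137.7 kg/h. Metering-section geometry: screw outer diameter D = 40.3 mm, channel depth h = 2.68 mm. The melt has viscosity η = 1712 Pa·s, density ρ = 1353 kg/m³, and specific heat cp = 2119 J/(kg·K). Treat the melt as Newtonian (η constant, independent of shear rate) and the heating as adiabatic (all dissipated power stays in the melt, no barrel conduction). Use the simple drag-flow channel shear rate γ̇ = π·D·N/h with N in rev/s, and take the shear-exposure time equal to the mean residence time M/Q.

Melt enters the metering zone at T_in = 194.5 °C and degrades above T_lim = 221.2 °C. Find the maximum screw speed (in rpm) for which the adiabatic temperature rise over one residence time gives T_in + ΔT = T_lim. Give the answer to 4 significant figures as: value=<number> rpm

Convert throughput: Q = 137.7 kg/h = 137.7/3600 = 0.03825 kg/s
t_res = M / Q_s = 7.36 / 0.03825 = 192.418 s
Geometry in SI: D = 40.3 mm → 0.0403 m, h = 2.68 mm → 0.00268 m
ΔT_a = T_lim − T_in = 221.2 °C − 194.5 °C = 26.7 K
γ̇_max² = ΔT_a·ρ·cp/(η·t_res) = 26.7·1353·2119/(1712·192.418) = 232.375 s⁻²
Take the square root: γ̇_max = √(232.375) = 15.2439 s⁻¹
N_max = γ̇_max h / (πD) = 15.2439·0.00268/(π·0.0403) = 0.322682 rev/s → ×60 = 19.3609 rpm

value=19.36 rpm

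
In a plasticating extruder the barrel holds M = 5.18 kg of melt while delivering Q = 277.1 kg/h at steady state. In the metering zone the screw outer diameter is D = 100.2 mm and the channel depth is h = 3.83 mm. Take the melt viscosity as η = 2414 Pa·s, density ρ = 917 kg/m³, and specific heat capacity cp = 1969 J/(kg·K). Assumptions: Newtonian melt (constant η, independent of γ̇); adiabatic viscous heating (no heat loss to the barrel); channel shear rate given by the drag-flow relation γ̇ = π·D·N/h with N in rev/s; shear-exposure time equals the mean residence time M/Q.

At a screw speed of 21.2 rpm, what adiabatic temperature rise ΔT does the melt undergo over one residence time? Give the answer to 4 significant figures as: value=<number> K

value=75.88 K

Q_s = Q / 3600 = 277.1 / 3600 = 0.0769722 kg/s
t_res = M / Q_s = 5.18 ÷ 0.0769722 = 67.297 s
Geometry in metres: D = 100.2 mm → 0.1002 m, h = 3.83 mm → 0.00383 m; screw speed N = 21.2 rpm = 0.353333 rev/s
γ̇ = π D N / h = (π)(0.1002)(0.353333) / 0.00383 = 29.0405 s⁻¹
ΔT = η·γ̇²·t_res/(ρ·cp) = [2414 × 29.0405² × 67.297] / [917 × 1969] = 75.8796 K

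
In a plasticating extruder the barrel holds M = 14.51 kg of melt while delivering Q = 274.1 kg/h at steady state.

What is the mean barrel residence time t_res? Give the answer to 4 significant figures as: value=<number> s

Convert throughput: Q = 274.1 kg/h = 274.1/3600 = 0.0761389 kg/s
t_res = M / Q_s = 14.51 ÷ 0.0761389 = 190.573 s

value=190.6 s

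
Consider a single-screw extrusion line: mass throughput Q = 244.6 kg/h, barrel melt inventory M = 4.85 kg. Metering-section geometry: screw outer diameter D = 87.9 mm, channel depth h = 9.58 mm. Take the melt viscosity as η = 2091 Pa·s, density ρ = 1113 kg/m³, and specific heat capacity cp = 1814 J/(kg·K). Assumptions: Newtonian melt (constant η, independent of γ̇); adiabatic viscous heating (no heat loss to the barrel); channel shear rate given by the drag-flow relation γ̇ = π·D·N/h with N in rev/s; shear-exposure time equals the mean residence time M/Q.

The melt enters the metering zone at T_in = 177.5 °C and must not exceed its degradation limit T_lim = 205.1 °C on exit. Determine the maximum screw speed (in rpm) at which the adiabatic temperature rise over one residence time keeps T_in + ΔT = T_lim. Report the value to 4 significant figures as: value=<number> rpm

value=40.22 rpm

Throughput in SI: Q_s = 244.6 kg/h ÷ 3600 s/h = 0.0679444 kg/s
Mean residence time: t_res = M/Q_s = 4.85 kg / 0.0679444 kg/s = 71.3818 s
Convert to metres: D = 0.0879 m, h = 0.00958 m
Allowable rise: ΔT_a = T_lim − T_in = 205.1 − 177.5 = 27.6 K
γ̇_max² = ΔT_a·ρ·cp/(η·t_res) = 27.6·1113·1814/(2091·71.3818) = 373.336 s⁻²
γ̇_max = sqrt(373.336) = 19.3219 s⁻¹
Solve γ̇ = πDN/h for N: N_max = γ̇_max·h/(π·D) = 19.3219 × 0.00958 / (π × 0.0879) = 0.670311 rev/s = 40.2187 rpm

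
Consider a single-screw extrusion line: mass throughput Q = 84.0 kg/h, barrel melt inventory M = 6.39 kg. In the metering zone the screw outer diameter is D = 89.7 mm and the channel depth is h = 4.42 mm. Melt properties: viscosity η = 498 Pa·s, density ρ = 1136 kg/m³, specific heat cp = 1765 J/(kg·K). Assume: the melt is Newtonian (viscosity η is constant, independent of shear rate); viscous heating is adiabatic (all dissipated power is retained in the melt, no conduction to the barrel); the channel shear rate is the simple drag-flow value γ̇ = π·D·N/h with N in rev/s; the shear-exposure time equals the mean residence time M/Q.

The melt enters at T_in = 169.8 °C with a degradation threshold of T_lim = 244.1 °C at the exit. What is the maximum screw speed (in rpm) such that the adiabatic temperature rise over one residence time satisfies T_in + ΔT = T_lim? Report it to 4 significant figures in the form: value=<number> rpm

value=31.10 rpm

Q_s = Q / 3600 = 84.0 / 3600 = 0.0233333 kg/s
Mean residence time: t_res = M/Q_s = 6.39 kg / 0.0233333 kg/s = 273.857 s
Convert to metres: D = 0.0897 m, h = 0.00442 m
ΔT_a = T_lim − T_in = 244.1 − 169.8 = 74.3 K
Invert ΔT = ηγ̇²t_res/(ρcp) for γ̇: γ̇_max² = ΔT_a ρ cp / (η t_res) = 74.3·1136·1765 / (498·273.857) = 1092.34 s⁻²
Take the square root: γ̇_max = √(1092.34) = 33.0506 s⁻¹
Solve γ̇ = πDN/h for N: N_max = γ̇_max·h/(π·D) = 33.0506 × 0.00442 / (π × 0.0897) = 0.518393 rev/s = 31.1036 rpm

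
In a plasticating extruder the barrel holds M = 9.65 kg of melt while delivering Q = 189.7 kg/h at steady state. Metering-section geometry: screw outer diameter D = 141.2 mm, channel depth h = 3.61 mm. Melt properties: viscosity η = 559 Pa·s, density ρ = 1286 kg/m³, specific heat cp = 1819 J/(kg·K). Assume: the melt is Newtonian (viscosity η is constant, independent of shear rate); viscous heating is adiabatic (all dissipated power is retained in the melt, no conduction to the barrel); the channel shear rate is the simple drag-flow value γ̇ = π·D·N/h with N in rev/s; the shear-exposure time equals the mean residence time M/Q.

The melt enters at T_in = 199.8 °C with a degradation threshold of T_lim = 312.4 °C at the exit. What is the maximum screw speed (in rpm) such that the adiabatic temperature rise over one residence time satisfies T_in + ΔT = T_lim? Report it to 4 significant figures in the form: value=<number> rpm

Throughput in SI: Q_s = 189.7 kg/h ÷ 3600 s/h = 0.0526944 kg/s
t_res = M / Q_s = 9.65 / 0.0526944 = 183.131 s
Geometry in SI: D = 141.2 mm → 0.1412 m, h = 3.61 mm → 0.00361 m
Allowable rise: ΔT_a = T_lim − T_in = 312.4 − 199.8 = 112.6 K
Invert ΔT = ηγ̇²t_res/(ρcp) for γ̇: γ̇_max² = ΔT_a ρ cp / (η t_res) = 112.6·1286·1819 / (559·183.131) = 2572.99 s⁻²
γ̇_max = sqrt(2572.99) = 50.7246 s⁻¹
N_max = γ̇_max h / (πD) = 50.7246·0.00361/(π·0.1412) = 0.412802 rev/s → ×60 = 24.7681 rpm

value=24.77 rpm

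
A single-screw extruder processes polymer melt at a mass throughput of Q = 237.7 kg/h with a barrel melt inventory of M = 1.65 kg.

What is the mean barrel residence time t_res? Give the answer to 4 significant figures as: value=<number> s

Q_s = Q / 3600 = 237.7 / 3600 = 0.0660278 kg/s
Mean residence time: t_res = M/Q_s = 1.65 kg / 0.0660278 kg/s = 24.9895 s

value=24.99 s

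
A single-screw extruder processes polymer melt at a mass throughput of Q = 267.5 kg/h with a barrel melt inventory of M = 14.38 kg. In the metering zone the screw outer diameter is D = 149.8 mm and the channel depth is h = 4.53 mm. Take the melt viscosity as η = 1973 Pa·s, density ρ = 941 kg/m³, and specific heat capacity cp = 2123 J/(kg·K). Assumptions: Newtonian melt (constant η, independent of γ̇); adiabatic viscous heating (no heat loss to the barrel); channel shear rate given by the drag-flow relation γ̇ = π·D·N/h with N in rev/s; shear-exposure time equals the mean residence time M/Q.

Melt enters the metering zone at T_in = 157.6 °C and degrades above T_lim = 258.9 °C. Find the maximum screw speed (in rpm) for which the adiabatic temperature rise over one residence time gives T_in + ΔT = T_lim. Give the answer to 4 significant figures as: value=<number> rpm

Q_s = Q / 3600 = 267.5 / 3600 = 0.0743056 kg/s
Mean residence time: t_res = M/Q_s = 14.38 kg / 0.0743056 kg/s = 193.525 s
D = 149.8 mm = 0.1498 m;  h = 4.53 mm = 0.00453 m
ΔT_a = T_lim − T_in = 258.9 °C − 157.6 °C = 101.3 K
γ̇_max² = ΔT_a·ρ·cp/(η·t_res) = 101.3·941·2123/(1973·193.525) = 530.01 s⁻²
γ̇_max = sqrt(530.01) = 23.022 s⁻¹
Solve γ̇ = πDN/h for N: N_max = γ̇_max·h/(π·D) = 23.022 × 0.00453 / (π × 0.1498) = 0.221605 rev/s = 13.2963 rpm

value=13.30 rpm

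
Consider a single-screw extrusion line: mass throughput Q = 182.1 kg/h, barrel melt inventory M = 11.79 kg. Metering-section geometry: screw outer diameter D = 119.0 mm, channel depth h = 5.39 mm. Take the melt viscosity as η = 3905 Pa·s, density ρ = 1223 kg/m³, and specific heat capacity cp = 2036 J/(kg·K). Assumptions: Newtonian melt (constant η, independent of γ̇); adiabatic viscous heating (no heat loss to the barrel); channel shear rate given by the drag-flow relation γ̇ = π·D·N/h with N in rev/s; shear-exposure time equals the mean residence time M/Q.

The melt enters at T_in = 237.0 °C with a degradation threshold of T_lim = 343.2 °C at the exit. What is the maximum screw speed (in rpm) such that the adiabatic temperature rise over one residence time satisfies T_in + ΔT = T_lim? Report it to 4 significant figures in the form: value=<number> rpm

value=14.74 rpm

Q_s = Q / 3600 = 182.1 / 3600 = 0.0505833 kg/s
t_res = M / Q_s = 11.79 / 0.0505833 = 233.081 s
Convert to metres: D = 0.119 m, h = 0.00539 m
ΔT_a = T_lim − T_in = 343.2 − 237.0 = 106.2 K
Invert ΔT = ηγ̇²t_res/(ρcp) for γ̇: γ̇_max² = ΔT_a ρ cp / (η t_res) = 106.2·1223·2036 / (3905·233.081) = 290.537 s⁻²
Take the square root: γ̇_max = √(290.537) = 17.0451 s⁻¹
Solve γ̇ = πDN/h for N: N_max = γ̇_max·h/(π·D) = 17.0451 × 0.00539 / (π × 0.119) = 0.245749 rev/s = 14.745 rpm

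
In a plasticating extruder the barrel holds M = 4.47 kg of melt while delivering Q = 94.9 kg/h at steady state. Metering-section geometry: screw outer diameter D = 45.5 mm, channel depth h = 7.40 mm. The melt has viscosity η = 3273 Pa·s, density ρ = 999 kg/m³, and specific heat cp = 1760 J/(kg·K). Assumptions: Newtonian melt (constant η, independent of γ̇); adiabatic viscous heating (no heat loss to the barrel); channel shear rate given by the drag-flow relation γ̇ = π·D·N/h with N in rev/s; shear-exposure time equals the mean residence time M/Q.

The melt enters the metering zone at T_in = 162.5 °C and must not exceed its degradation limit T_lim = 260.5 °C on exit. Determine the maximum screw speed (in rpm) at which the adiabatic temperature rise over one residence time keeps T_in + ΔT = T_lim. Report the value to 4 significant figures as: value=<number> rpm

value=54.73 rpm

Convert throughput: Q = 94.9 kg/h = 94.9/3600 = 0.0263611 kg/s
t_res = M / Q_s = 4.47 ÷ 0.0263611 = 169.568 s
Geometry in SI: D = 45.5 mm → 0.0455 m, h = 7.40 mm → 0.0074 m
ΔT_a = T_lim − T_in = 260.5 − 162.5 = 98 K
γ̇_max² = ΔT_a·ρ·cp / (η·t_res) = [98 × 999 × 1760] / [3273 × 169.568] = 310.466 s⁻²
Take the square root: γ̇_max = √(310.466) = 17.6201 s⁻¹
N_max = γ̇_max·h / (π·D) = 17.6201 · 0.0074 / (π · 0.0455) = 0.912174 rev/s = 54.7304 rpm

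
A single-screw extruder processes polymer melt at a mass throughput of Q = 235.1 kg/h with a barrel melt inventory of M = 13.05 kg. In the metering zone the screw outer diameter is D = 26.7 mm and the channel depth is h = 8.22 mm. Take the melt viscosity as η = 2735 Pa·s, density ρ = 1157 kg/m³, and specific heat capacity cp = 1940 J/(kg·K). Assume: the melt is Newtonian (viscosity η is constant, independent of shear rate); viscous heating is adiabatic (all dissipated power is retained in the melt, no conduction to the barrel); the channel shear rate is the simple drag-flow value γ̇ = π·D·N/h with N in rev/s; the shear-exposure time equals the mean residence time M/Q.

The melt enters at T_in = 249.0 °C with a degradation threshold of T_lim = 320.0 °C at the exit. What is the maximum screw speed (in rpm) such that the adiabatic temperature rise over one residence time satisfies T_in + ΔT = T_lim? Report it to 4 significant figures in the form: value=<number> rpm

Convert throughput: Q = 235.1 kg/h = 235.1/3600 = 0.0653056 kg/s
Mean residence time: t_res = M/Q_s = 13.05 kg / 0.0653056 kg/s = 199.83 s
D = 26.7 mm = 0.0267 m;  h = 8.22 mm = 0.00822 m
ΔT_a = T_lim − T_in = 320.0 − 249.0 = 71 K
γ̇_max² = ΔT_a·ρ·cp / (η·t_res) = [71 × 1157 × 1940] / [2735 × 199.83] = 291.592 s⁻²
γ̇_max = sqrt(291.592) = 17.0761 s⁻¹
Solve γ̇ = πDN/h for N: N_max = γ̇_max·h/(π·D) = 17.0761 × 0.00822 / (π × 0.0267) = 1.6734 rev/s = 100.404 rpm

value=100.4 rpm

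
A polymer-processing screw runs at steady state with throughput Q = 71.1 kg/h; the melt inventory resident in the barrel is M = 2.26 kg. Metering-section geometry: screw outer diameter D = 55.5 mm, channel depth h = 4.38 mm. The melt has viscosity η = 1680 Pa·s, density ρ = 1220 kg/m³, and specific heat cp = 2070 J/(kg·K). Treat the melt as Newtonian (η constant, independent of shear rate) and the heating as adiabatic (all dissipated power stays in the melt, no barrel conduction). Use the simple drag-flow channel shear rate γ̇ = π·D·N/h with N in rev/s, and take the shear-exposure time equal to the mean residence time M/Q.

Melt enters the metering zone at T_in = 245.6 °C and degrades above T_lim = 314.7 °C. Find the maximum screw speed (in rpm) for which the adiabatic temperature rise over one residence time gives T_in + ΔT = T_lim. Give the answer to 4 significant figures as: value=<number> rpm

value=45.41 rpm

Throughput in SI: Q_s = 71.1 kg/h ÷ 3600 s/h = 0.01975 kg/s
t_res = M / Q_s = 2.26 / 0.01975 = 114.43 s
D = 55.5 mm = 0.0555 m;  h = 4.38 mm = 0.00438 m
ΔT_a = T_lim − T_in = 314.7 − 245.6 = 69.1 K
Invert ΔT = ηγ̇²t_res/(ρcp) for γ̇: γ̇_max² = ΔT_a ρ cp / (η t_res) = 69.1·1220·2070 / (1680·114.43) = 907.732 s⁻²
Take the square root: γ̇_max = √(907.732) = 30.1286 s⁻¹
N_max = γ̇_max h / (πD) = 30.1286·0.00438/(π·0.0555) = 0.75685 rev/s → ×60 = 45.411 rpm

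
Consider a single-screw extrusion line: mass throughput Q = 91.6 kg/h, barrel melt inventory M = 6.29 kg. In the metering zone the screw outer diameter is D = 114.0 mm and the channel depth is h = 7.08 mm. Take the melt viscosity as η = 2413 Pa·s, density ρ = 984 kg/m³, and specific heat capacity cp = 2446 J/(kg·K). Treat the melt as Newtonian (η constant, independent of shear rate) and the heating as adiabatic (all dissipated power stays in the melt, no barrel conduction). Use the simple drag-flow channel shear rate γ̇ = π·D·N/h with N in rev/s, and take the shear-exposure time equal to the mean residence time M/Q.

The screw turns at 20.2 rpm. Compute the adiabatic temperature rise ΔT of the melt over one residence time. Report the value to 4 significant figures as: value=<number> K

Throughput in SI: Q_s = 91.6 kg/h ÷ 3600 s/h = 0.0254444 kg/s
t_res = M / Q_s = 6.29 ÷ 0.0254444 = 247.205 s
D = 114.0 mm = 0.114 m;  h = 7.08 mm = 0.00708 m;  N = 20.2 rpm / 60 = 0.336667 rev/s
Shear rate: γ̇ = πDN/h = π·0.114·0.336667/0.00708 = 17.0303 s⁻¹
ΔT = η·γ̇²·t_res / (ρ·cp) = 2413 · (17.0303)² · 247.205 / (984 · 2446) = 71.8798 K

value=71.88 K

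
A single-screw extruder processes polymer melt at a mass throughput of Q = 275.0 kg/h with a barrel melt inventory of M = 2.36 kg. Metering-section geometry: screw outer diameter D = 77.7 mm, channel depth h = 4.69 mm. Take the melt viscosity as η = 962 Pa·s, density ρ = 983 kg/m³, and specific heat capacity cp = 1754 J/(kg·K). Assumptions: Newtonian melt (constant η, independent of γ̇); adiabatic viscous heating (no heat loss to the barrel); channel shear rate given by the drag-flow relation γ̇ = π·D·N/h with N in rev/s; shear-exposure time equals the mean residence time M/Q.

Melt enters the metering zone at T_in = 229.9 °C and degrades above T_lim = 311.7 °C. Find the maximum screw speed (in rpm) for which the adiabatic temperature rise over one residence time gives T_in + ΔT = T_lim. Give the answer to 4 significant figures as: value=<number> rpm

Throughput in SI: Q_s = 275.0 kg/h ÷ 3600 s/h = 0.0763889 kg/s
t_res = M / Q_s = 2.36 ÷ 0.0763889 = 30.8945 s
Convert to metres: D = 0.0777 m, h = 0.00469 m
ΔT_a = T_lim − T_in = 311.7 °C − 229.9 °C = 81.8 K
γ̇_max² = ΔT_a·ρ·cp/(η·t_res) = 81.8·983·1754/(962·30.8945) = 4745.47 s⁻²
Take the square root: γ̇_max = √(4745.47) = 68.8874 s⁻¹
Solve γ̇ = πDN/h for N: N_max = γ̇_max·h/(π·D) = 68.8874 × 0.00469 / (π × 0.0777) = 1.32355 rev/s = 79.4132 rpm

value=79.41 rpm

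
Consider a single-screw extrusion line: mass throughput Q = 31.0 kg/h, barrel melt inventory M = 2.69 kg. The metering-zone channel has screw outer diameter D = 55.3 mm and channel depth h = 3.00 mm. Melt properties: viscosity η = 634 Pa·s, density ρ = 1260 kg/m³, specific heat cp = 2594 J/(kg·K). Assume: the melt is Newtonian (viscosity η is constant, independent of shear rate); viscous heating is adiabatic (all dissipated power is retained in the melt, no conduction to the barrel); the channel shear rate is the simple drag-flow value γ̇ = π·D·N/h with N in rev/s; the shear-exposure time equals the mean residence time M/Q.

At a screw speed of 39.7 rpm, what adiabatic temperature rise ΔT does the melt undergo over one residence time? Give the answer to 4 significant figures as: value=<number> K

Q_s = Q / 3600 = 31.0 / 3600 = 0.00861111 kg/s
t_res = M / Q_s = 2.69 / 0.00861111 = 312.387 s
D = 55.3 mm = 0.0553 m;  h = 3.00 mm = 0.003 m;  N = 39.7 rpm / 60 = 0.661667 rev/s
γ̇ = π·D·N / h = π · 0.0553 · 0.661667 / 0.003 = 38.3171 s⁻¹
ΔT = η·γ̇²·t_res / (ρ·cp) = 634 · (38.3171)² · 312.387 / (1260 · 2594) = 88.9668 K

value=88.97 K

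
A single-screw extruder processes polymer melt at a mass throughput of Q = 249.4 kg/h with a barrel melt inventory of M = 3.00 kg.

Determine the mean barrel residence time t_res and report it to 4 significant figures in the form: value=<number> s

Throughput in SI: Q_s = 249.4 kg/h ÷ 3600 s/h = 0.0692778 kg/s
t_res = M / Q_s = 3.00 / 0.0692778 = 43.3039 s

value=43.30 s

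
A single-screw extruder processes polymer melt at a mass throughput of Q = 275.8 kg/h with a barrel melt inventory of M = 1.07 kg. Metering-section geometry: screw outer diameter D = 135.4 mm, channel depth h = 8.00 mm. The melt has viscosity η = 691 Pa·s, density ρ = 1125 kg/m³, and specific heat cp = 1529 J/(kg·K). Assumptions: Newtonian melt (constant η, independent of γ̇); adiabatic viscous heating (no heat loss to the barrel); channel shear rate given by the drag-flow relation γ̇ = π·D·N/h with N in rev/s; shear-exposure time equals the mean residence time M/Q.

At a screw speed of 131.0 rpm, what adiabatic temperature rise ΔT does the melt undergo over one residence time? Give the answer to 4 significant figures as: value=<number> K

Q_s = Q / 3600 = 275.8 / 3600 = 0.0766111 kg/s
t_res = M / Q_s = 1.07 / 0.0766111 = 13.9666 s
Geometry in metres: D = 135.4 mm → 0.1354 m, h = 8.00 mm → 0.008 m; screw speed N = 131.0 rpm = 2.18333 rev/s
γ̇ = π D N / h = (π)(0.1354)(2.18333) / 0.008 = 116.091 s⁻¹
ΔT = η·γ̇²·t_res/(ρ·cp) = [691 × 116.091² × 13.9666] / [1125 × 1529] = 75.6149 K

value=75.61 K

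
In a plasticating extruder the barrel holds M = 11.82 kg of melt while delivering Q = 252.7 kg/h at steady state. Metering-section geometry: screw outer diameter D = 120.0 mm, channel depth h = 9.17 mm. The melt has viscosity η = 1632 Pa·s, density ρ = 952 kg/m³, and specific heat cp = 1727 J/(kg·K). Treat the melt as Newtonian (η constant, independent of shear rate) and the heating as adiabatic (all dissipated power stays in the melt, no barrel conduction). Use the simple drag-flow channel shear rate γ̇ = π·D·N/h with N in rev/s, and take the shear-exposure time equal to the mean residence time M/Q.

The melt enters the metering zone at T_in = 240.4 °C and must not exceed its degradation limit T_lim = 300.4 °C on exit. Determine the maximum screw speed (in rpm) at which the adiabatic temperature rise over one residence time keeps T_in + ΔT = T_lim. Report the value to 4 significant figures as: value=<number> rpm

value=27.65 rpm

Q_s = Q / 3600 = 252.7 / 3600 = 0.0701944 kg/s
t_res = M / Q_s = 11.82 ÷ 0.0701944 = 168.389 s
Geometry in SI: D = 120.0 mm → 0.12 m, h = 9.17 mm → 0.00917 m
ΔT_a = T_lim − T_in = 300.4 − 240.4 = 60 K
γ̇_max² = ΔT_a·ρ·cp/(η·t_res) = 60·952·1727/(1632·168.389) = 358.96 s⁻²
γ̇_max = √358.96 = 18.9462 s⁻¹
N_max = γ̇_max·h / (π·D) = 18.9462 · 0.00917 / (π · 0.12) = 0.460852 rev/s = 27.6511 rpm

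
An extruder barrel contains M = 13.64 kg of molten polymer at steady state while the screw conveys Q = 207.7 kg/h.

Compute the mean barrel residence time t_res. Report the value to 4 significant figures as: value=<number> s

value=236.4 s

Q_s = Q / 3600 = 207.7 / 3600 = 0.0576944 kg/s
t_res = M / Q_s = 13.64 ÷ 0.0576944 = 236.418 s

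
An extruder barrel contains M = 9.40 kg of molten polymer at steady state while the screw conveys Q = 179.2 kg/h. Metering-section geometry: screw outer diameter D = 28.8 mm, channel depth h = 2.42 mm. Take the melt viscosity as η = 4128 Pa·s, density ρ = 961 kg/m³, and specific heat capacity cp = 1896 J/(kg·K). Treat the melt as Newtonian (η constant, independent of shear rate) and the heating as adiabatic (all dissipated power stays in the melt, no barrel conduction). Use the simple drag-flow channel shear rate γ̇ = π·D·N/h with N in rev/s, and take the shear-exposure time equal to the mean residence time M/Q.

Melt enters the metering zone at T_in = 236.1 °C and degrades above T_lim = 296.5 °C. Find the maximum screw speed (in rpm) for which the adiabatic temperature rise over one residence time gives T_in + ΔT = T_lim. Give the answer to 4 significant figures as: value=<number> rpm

value=19.07 rpm

Throughput in SI: Q_s = 179.2 kg/h ÷ 3600 s/h = 0.0497778 kg/s
Mean residence time: t_res = M/Q_s = 9.40 kg / 0.0497778 kg/s = 188.839 s
Geometry in SI: D = 28.8 mm → 0.0288 m, h = 2.42 mm → 0.00242 m
ΔT_a = T_lim − T_in = 296.5 °C − 236.1 °C = 60.4 K
γ̇_max² = ΔT_a·ρ·cp/(η·t_res) = 60.4·961·1896/(4128·188.839) = 141.178 s⁻²
Take the square root: γ̇_max = √(141.178) = 11.8818 s⁻¹
N_max = γ̇_max h / (πD) = 11.8818·0.00242/(π·0.0288) = 0.317802 rev/s → ×60 = 19.0681 rpm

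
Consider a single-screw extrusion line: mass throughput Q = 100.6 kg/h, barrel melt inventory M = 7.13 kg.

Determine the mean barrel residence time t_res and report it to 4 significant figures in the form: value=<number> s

value=255.1 s

Throughput in SI: Q_s = 100.6 kg/h ÷ 3600 s/h = 0.0279444 kg/s
Mean residence time: t_res = M/Q_s = 7.13 kg / 0.0279444 kg/s = 255.149 s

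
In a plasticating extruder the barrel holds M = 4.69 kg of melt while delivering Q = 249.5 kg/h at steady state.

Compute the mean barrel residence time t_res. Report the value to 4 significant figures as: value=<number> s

Q_s = Q / 3600 = 249.5 / 3600 = 0.0693056 kg/s
Mean residence time: t_res = M/Q_s = 4.69 kg / 0.0693056 kg/s = 67.6713 s

value=67.67 s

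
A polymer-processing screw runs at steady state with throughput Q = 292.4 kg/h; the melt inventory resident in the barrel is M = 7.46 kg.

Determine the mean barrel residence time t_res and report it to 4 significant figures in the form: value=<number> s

Throughput in SI: Q_s = 292.4 kg/h ÷ 3600 s/h = 0.0812222 kg/s
t_res = M / Q_s = 7.46 ÷ 0.0812222 = 91.8468 s

value=91.85 s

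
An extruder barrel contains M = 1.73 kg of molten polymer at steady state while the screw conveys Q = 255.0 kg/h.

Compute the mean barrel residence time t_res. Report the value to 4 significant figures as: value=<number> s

Q_s = Q / 3600 = 255.0 / 3600 = 0.0708333 kg/s
Mean residence time: t_res = M/Q_s = 1.73 kg / 0.0708333 kg/s = 24.4235 s

value=24.42 s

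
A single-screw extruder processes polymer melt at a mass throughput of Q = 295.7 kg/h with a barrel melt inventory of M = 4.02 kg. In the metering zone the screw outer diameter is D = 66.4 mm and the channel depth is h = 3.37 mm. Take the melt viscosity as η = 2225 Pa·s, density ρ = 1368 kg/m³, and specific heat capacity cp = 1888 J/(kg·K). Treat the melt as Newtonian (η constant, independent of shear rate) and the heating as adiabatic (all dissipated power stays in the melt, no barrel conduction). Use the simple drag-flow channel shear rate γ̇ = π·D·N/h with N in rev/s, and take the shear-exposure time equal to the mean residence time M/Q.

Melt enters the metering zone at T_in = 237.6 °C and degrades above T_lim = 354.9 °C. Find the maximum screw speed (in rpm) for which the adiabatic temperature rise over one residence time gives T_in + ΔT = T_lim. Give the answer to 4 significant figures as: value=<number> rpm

Throughput in SI: Q_s = 295.7 kg/h ÷ 3600 s/h = 0.0821389 kg/s
t_res = M / Q_s = 4.02 ÷ 0.0821389 = 48.9415 s
Geometry in SI: D = 66.4 mm → 0.0664 m, h = 3.37 mm → 0.00337 m
ΔT_a = T_lim − T_in = 354.9 − 237.6 = 117.3 K
γ̇_max² = ΔT_a·ρ·cp / (η·t_res) = [117.3 × 1368 × 1888] / [2225 × 48.9415] = 2782.14 s⁻²
γ̇_max = √2782.14 = 52.746 s⁻¹
Solve γ̇ = πDN/h for N: N_max = γ̇_max·h/(π·D) = 52.746 × 0.00337 / (π × 0.0664) = 0.852121 rev/s = 51.1273 rpm

value=51.13 rpm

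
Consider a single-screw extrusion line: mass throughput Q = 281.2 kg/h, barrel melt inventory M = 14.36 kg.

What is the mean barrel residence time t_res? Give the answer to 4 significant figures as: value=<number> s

Q_s = Q / 3600 = 281.2 / 3600 = 0.0781111 kg/s
t_res = M / Q_s = 14.36 / 0.0781111 = 183.841 s

value=183.8 s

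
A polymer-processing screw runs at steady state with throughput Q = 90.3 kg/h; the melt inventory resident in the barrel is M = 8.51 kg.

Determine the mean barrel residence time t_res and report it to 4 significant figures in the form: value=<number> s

Throughput in SI: Q_s = 90.3 kg/h ÷ 3600 s/h = 0.0250833 kg/s
t_res = M / Q_s = 8.51 / 0.0250833 = 339.269 s

value=339.3 s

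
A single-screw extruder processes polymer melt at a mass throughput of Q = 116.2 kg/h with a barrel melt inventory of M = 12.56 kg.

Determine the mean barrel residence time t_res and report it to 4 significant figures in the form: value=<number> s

Throughput in SI: Q_s = 116.2 kg/h ÷ 3600 s/h = 0.0322778 kg/s
Mean residence time: t_res = M/Q_s = 12.56 kg / 0.0322778 kg/s = 389.122 s

value=389.1 s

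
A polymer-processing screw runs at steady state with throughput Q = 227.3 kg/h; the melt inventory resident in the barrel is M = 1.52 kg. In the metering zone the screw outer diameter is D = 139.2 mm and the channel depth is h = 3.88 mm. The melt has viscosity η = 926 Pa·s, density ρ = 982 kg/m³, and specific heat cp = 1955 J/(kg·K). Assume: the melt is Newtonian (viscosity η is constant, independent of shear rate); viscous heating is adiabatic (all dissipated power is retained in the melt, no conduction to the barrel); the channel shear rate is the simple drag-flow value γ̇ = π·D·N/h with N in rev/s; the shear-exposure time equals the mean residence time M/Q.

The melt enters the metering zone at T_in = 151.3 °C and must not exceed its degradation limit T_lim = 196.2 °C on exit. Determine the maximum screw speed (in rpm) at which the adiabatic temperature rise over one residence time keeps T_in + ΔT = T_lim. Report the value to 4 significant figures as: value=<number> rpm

Throughput in SI: Q_s = 227.3 kg/h ÷ 3600 s/h = 0.0631389 kg/s
t_res = M / Q_s = 1.52 / 0.0631389 = 24.0739 s
Geometry in SI: D = 139.2 mm → 0.1392 m, h = 3.88 mm → 0.00388 m
Allowable rise: ΔT_a = T_lim − T_in = 196.2 − 151.3 = 44.9 K
γ̇_max² = ΔT_a·ρ·cp / (η·t_res) = [44.9 × 982 × 1955] / [926 × 24.0739] = 3866.76 s⁻²
Take the square root: γ̇_max = √(3866.76) = 62.1833 s⁻¹
Solve γ̇ = πDN/h for N: N_max = γ̇_max·h/(π·D) = 62.1833 × 0.00388 / (π × 0.1392) = 0.551717 rev/s = 33.103 rpm

value=33.10 rpm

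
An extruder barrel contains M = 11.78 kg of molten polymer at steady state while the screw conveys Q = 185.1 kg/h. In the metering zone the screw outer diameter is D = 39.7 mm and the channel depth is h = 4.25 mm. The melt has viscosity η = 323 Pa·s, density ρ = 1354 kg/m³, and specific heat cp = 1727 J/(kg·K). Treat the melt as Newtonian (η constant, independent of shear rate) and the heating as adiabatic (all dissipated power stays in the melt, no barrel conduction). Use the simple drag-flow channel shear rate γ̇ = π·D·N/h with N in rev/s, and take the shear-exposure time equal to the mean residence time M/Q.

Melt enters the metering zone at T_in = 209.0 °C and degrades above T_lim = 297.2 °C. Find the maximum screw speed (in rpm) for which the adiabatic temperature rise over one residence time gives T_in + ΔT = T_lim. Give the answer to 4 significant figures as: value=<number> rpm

value=107.9 rpm

Q_s = Q / 3600 = 185.1 / 3600 = 0.0514167 kg/s
Mean residence time: t_res = M/Q_s = 11.78 kg / 0.0514167 kg/s = 229.109 s
Geometry in SI: D = 39.7 mm → 0.0397 m, h = 4.25 mm → 0.00425 m
ΔT_a = T_lim − T_in = 297.2 − 209.0 = 88.2 K
Invert ΔT = ηγ̇²t_res/(ρcp) for γ̇: γ̇_max² = ΔT_a ρ cp / (η t_res) = 88.2·1354·1727 / (323·229.109) = 2786.99 s⁻²
Take the square root: γ̇_max = √(2786.99) = 52.792 s⁻¹
N_max = γ̇_max h / (πD) = 52.792·0.00425/(π·0.0397) = 1.79894 rev/s → ×60 = 107.936 rpm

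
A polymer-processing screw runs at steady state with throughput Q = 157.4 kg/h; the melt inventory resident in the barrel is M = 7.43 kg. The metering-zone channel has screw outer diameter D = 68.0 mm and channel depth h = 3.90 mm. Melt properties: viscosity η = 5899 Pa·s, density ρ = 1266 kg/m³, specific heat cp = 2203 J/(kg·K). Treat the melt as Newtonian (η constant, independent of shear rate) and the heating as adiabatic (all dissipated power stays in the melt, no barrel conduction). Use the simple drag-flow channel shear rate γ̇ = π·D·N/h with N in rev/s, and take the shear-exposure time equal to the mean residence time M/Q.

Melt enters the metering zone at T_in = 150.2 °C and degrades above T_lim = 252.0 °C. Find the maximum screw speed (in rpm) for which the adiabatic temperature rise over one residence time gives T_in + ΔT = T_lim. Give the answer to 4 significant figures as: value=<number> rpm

Q_s = Q / 3600 = 157.4 / 3600 = 0.0437222 kg/s
Mean residence time: t_res = M/Q_s = 7.43 kg / 0.0437222 kg/s = 169.936 s
D = 68.0 mm = 0.068 m;  h = 3.90 mm = 0.0039 m
Allowable rise: ΔT_a = T_lim − T_in = 252.0 − 150.2 = 101.8 K
Invert ΔT = ηγ̇²t_res/(ρcp) for γ̇: γ̇_max² = ΔT_a ρ cp / (η t_res) = 101.8·1266·2203 / (5899·169.936) = 283.225 s⁻²
γ̇_max = √283.225 = 16.8293 s⁻¹
N_max = γ̇_max h / (πD) = 16.8293·0.0039/(π·0.068) = 0.307235 rev/s → ×60 = 18.4341 rpm

value=18.43 rpm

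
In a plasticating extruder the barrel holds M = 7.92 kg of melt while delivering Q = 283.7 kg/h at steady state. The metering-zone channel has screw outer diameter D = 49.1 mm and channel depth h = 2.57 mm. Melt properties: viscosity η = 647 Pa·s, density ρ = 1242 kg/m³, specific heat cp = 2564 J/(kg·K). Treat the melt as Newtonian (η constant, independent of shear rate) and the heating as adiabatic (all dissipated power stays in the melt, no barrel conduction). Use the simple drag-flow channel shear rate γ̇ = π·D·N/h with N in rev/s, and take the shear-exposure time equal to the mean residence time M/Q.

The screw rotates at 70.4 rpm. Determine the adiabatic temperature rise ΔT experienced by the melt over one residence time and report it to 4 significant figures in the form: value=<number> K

value=101.3 K

Convert throughput: Q = 283.7 kg/h = 283.7/3600 = 0.0788056 kg/s
t_res = M / Q_s = 7.92 / 0.0788056 = 100.501 s
Convert to SI: D = 0.0491 m, h = 0.00257 m, N = 70.4/60 = 1.17333 rev/s
γ̇ = π·D·N / h = π · 0.0491 · 1.17333 / 0.00257 = 70.4238 s⁻¹
ΔT = η·γ̇²·t_res / (ρ·cp) = 647 · (70.4238)² · 100.501 / (1242 · 2564) = 101.268 K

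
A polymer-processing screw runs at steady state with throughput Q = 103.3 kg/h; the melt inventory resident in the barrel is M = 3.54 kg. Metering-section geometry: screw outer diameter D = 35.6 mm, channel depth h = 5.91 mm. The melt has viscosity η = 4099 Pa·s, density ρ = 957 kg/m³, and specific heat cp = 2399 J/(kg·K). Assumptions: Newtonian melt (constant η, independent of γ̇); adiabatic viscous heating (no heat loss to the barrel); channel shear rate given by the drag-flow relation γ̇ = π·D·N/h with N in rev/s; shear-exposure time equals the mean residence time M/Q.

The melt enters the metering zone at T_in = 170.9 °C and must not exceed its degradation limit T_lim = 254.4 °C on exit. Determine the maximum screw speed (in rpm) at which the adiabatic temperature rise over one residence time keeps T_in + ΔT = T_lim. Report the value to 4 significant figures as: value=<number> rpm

value=61.73 rpm

Q_s = Q / 3600 = 103.3 / 3600 = 0.0286944 kg/s
Mean residence time: t_res = M/Q_s = 3.54 kg / 0.0286944 kg/s = 123.369 s
D = 35.6 mm = 0.0356 m;  h = 5.91 mm = 0.00591 m
ΔT_a = T_lim − T_in = 254.4 − 170.9 = 83.5 K
Invert ΔT = ηγ̇²t_res/(ρcp) for γ̇: γ̇_max² = ΔT_a ρ cp / (η t_res) = 83.5·957·2399 / (4099·123.369) = 379.093 s⁻²
Take the square root: γ̇_max = √(379.093) = 19.4703 s⁻¹
N_max = γ̇_max·h / (π·D) = 19.4703 · 0.00591 / (π · 0.0356) = 1.02887 rev/s = 61.7322 rpm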